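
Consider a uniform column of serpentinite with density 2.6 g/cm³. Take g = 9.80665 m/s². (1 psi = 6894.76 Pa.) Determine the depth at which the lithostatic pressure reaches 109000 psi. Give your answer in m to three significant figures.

29500 m

h = P/(ρg) = 109000 psi / (2600 kg/m³ × 9.80665 m/s²) = 7.515×10^8 Pa / 25497 Pa/m = 29475 m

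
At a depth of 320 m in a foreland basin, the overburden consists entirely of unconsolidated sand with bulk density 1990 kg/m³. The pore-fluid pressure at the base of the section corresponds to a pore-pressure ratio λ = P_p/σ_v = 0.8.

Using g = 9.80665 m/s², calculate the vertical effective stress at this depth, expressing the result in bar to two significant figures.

Overburden (lithostatic) stress σ_v:
unconsolidated sand: 1990 kg/m³ × 9.80665 m/s² × 320 m = 6.245×10^6 Pa = 6.245 MPa
Pore pressure P_p = λ·σ_v = 0.8 × 6.245 MPa = 4.996 MPa
Effective stress σ' = σ_v − P_p = 6.245 − 4.996 = 1.2490 MPa = 12.490 bar

12 bar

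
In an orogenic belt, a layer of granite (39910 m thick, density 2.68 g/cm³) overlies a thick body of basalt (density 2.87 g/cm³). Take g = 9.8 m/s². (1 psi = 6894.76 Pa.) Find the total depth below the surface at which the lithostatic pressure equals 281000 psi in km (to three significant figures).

Pressure at base of upper layers: 2680×9.8×39910 = 1.048×10^9 Pa = 1.520×10^5 psi
Remaining pressure to be supplied by basalt: 1.937×10^9 − 1.048×10^9 = 8.892×10^8 Pa
Additional depth in basalt = 8.892×10^8 Pa / (2870 kg/m³ × 9.8 m/s²) = 31616 m
Total depth = 39910 m + 31616 m = 71526 m
= 71.526 km

71.5 km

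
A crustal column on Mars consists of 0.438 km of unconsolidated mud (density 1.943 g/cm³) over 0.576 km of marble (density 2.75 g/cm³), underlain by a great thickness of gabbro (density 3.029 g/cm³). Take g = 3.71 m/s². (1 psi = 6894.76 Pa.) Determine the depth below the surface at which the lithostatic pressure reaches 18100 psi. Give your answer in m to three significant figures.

11300 m

Pressure at base of upper layers: 1943×3.71×438 + 2750×3.71×576 = 9.034×10^6 Pa = 1310 psi
Remaining pressure to be supplied by gabbro: 1.248×10^8 − 9.034×10^6 = 1.158×10^8 Pa
Additional depth in gabbro = 1.158×10^8 Pa / (3029 kg/m³ × 3.71 m/s²) = 10301 m
Total depth = 1014 m + 10301 m = 11315 m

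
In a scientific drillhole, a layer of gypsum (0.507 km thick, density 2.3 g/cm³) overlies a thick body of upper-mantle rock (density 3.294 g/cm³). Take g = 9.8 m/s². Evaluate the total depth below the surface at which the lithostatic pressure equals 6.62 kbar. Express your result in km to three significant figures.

Pressure at base of upper layers: 2300×9.8×507 = 1.143×10^7 Pa = 0.1143 kbar
Remaining pressure to be supplied by upper-mantle rock: 6.620×10^8 − 1.143×10^7 = 6.506×10^8 Pa
Additional depth in upper-mantle rock = 6.506×10^8 Pa / (3294 kg/m³ × 9.8 m/s²) = 20153 m
Total depth = 507 m + 20153 m = 20660 m
= 20.660 km

20.7 km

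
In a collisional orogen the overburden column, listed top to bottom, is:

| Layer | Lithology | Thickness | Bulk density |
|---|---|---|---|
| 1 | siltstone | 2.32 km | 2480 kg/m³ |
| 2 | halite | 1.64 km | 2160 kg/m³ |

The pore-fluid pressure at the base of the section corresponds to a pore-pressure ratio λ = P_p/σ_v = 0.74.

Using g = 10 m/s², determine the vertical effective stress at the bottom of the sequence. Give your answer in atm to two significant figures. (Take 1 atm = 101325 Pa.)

240 atm

Overburden (lithostatic) stress σ_v:
siltstone: 2480 kg/m³ × 10 m/s² × 2320 m = 5.754×10^7 Pa = 57.54 MPa
halite: 2160 kg/m³ × 10 m/s² × 1640 m = 3.542×10^7 Pa = 35.42 MPa
Total = 57.54 + 35.42 = 92.960 MPa
Pore pressure P_p = λ·σ_v = 0.74 × 92.96 MPa = 68.79 MPa
Effective stress σ' = σ_v − P_p = 92.96 − 68.79 = 24.170 MPa = 238.54 atm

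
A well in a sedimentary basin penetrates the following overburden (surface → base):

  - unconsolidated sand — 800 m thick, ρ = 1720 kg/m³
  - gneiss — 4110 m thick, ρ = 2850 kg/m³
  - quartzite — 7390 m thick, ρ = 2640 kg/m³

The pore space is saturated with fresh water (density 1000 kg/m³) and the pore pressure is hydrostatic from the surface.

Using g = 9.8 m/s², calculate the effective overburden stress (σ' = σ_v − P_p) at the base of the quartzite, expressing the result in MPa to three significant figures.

199 MPa

Overburden (lithostatic) stress σ_v:
unconsolidated sand: 1720 kg/m³ × 9.8 m/s² × 800 m = 1.348×10^7 Pa = 13.48 MPa
gneiss: 2850 kg/m³ × 9.8 m/s² × 4110 m = 1.148×10^8 Pa = 114.8 MPa
quartzite: 2640 kg/m³ × 9.8 m/s² × 7390 m = 1.912×10^8 Pa = 191.2 MPa
Total = 13.48 + 114.8 + 191.2 = 319.47 MPa
Pore pressure P_p = 1000 kg/m³ × 9.8 m/s² × 12300 m = 1.205×10^8 Pa = 120.5 MPa
Effective stress σ' = σ_v − P_p = 319.5 − 120.5 = 198.93 MPa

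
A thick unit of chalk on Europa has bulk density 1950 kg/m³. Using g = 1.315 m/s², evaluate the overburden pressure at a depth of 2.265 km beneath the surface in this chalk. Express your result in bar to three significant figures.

chalk: 1950 kg/m³ × 1.315 m/s² × 2265 m = 5.808×10^6 Pa = 58.08 bar

58.1 bar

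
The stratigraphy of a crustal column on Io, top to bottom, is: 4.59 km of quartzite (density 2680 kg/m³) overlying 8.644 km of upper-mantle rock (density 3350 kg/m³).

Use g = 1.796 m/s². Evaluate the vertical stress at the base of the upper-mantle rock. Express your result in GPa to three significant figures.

0.0741 GPa

quartzite: 2680 kg/m³ × 1.796 m/s² × 4590 m = 2.209×10^7 Pa = 0.02209 GPa
upper-mantle rock: 3350 kg/m³ × 1.796 m/s² × 8644 m = 5.201×10^7 Pa = 0.05201 GPa
Total = 0.02209 + 0.05201 = 0.074100 GPa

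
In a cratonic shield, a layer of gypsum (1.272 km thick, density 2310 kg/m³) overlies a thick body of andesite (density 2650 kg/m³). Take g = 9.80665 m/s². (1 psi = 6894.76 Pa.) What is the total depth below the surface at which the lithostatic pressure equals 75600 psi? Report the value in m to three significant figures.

20200 m

Pressure at base of upper layers: 2310×9.80665×1272 = 2.882×10^7 Pa = 4179 psi
Remaining pressure to be supplied by andesite: 5.212×10^8 − 2.882×10^7 = 4.924×10^8 Pa
Additional depth in andesite = 4.924×10^8 Pa / (2650 kg/m³ × 9.80665 m/s²) = 18949 m
Total depth = 1272 m + 18949 m = 20221 m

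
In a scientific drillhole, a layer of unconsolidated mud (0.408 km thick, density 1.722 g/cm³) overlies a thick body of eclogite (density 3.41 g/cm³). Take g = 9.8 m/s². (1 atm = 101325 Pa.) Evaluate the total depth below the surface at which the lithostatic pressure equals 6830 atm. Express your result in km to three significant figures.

Pressure at base of upper layers: 1722×9.8×408 = 6.885×10^6 Pa = 67.95 atm
Remaining pressure to be supplied by eclogite: 6.920×10^8 − 6.885×10^6 = 6.852×10^8 Pa
Additional depth in eclogite = 6.852×10^8 Pa / (3410 kg/m³ × 9.8 m/s²) = 20503 m
Total depth = 408 m + 20503 m = 20911 m
= 20.911 km

20.9 km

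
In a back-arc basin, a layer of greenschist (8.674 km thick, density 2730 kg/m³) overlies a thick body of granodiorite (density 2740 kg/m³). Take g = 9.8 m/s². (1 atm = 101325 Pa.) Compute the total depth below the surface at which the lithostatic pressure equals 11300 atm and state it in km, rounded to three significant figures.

Pressure at base of upper layers: 2730×9.8×8674 = 2.321×10^8 Pa = 2290 atm
Remaining pressure to be supplied by granodiorite: 1.145×10^9 − 2.321×10^8 = 9.129×10^8 Pa
Additional depth in granodiorite = 9.129×10^8 Pa / (2740 kg/m³ × 9.8 m/s²) = 33998 m
Total depth = 8674 m + 33998 m = 42672 m
= 42.672 km

42.7 km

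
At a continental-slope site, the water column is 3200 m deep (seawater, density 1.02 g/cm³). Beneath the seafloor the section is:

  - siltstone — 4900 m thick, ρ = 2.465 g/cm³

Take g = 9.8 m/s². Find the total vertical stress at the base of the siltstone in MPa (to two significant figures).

150 MPa

seawater: 1020 kg/m³ × 9.8 m/s² × 3200 m = 3.199×10^7 Pa = 31.99 MPa
siltstone: 2465 kg/m³ × 9.8 m/s² × 4900 m = 1.184×10^8 Pa = 118.4 MPa
Total = 31.99 + 118.4 = 150.36 MPa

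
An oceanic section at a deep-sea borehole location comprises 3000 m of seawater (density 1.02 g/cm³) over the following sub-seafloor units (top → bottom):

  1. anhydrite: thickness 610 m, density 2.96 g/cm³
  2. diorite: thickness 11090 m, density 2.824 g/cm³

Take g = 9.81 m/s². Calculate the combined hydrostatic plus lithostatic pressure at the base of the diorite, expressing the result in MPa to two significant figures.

seawater: 1020 kg/m³ × 9.81 m/s² × 3000 m = 3.002×10^7 Pa = 30.02 MPa
anhydrite: 2960 kg/m³ × 9.81 m/s² × 610 m = 1.771×10^7 Pa = 17.71 MPa
diorite: 2824 kg/m³ × 9.81 m/s² × 11090 m = 3.072×10^8 Pa = 307.2 MPa
Total = 30.02 + 17.71 + 307.2 = 354.96 MPa

350 MPa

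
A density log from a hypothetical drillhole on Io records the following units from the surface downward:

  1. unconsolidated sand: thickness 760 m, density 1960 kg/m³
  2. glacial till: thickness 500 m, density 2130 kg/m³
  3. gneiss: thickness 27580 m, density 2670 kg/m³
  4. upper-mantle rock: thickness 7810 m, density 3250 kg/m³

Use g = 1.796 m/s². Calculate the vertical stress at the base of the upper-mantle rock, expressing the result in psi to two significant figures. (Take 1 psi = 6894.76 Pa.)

unconsolidated sand: 1960 kg/m³ × 1.796 m/s² × 760 m = 2.675×10^6 Pa = 388.0 psi
glacial till: 2130 kg/m³ × 1.796 m/s² × 500 m = 1.913×10^6 Pa = 277.4 psi
gneiss: 2670 kg/m³ × 1.796 m/s² × 27580 m = 1.323×10^8 Pa = 19182 psi
upper-mantle rock: 3250 kg/m³ × 1.796 m/s² × 7810 m = 4.559×10^7 Pa = 6612 psi
Total = 388.0 + 277.4 + 19182 + 6612 = 26459 psi

26000 psi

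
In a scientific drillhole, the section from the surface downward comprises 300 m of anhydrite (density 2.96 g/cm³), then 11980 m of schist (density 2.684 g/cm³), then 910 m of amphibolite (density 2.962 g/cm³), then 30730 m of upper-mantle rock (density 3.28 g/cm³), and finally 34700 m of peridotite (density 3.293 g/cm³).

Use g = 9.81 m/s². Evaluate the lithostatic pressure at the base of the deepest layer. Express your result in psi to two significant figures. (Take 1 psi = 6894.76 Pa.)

anhydrite: 2960 kg/m³ × 9.81 m/s² × 300 m = 8.711×10^6 Pa = 1263 psi
schist: 2684 kg/m³ × 9.81 m/s² × 11980 m = 3.154×10^8 Pa = 45750 psi
amphibolite: 2962 kg/m³ × 9.81 m/s² × 910 m = 2.644×10^7 Pa = 3835 psi
upper-mantle rock: 3280 kg/m³ × 9.81 m/s² × 30730 m = 9.888×10^8 Pa = 1.434×10^5 psi
peridotite: 3293 kg/m³ × 9.81 m/s² × 34700 m = 1.121×10^9 Pa = 1.626×10^5 psi
Total = 1263 + 45750 + 3835 + 1.434×10^5 + 1.626×10^5 = 3.5684×10^5 psi

360000 psi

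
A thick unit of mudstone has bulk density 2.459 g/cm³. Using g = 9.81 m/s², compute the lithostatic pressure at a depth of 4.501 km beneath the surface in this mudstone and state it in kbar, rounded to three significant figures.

1.09 kbar

mudstone: 2459 kg/m³ × 9.81 m/s² × 4501 m = 1.086×10^8 Pa = 1.086 kbar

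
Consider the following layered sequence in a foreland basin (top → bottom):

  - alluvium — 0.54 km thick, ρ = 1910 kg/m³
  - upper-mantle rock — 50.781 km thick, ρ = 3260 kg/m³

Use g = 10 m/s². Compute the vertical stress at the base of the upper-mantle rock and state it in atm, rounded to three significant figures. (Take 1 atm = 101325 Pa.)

alluvium: 1910 kg/m³ × 10 m/s² × 540 m = 1.031×10^7 Pa = 101.8 atm
upper-mantle rock: 3260 kg/m³ × 10 m/s² × 50781 m = 1.655×10^9 Pa = 16338 atm
Total = 101.8 + 16338 = 16440 atm

16400 atm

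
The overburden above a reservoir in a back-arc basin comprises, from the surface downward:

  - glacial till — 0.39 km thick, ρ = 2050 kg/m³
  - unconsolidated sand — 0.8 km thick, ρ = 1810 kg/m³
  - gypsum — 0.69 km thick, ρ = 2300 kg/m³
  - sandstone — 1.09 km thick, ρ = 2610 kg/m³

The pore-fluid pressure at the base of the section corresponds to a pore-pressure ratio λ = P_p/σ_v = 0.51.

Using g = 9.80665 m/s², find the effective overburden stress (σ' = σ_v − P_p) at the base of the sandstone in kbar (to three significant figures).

0.321 kbar

Overburden (lithostatic) stress σ_v:
glacial till: 2050 kg/m³ × 9.80665 m/s² × 390 m = 7.840×10^6 Pa = 7.840 MPa
unconsolidated sand: 1810 kg/m³ × 9.80665 m/s² × 800 m = 1.420×10^7 Pa = 14.20 MPa
gypsum: 2300 kg/m³ × 9.80665 m/s² × 690 m = 1.556×10^7 Pa = 15.56 MPa
sandstone: 2610 kg/m³ × 9.80665 m/s² × 1090 m = 2.790×10^7 Pa = 27.90 MPa
Total = 7.840 + 14.20 + 15.56 + 27.90 = 65.503 MPa
Pore pressure P_p = λ·σ_v = 0.51 × 65.50 MPa = 33.41 MPa
Effective stress σ' = σ_v − P_p = 65.50 − 33.41 = 32.096 MPa = 0.32096 kbar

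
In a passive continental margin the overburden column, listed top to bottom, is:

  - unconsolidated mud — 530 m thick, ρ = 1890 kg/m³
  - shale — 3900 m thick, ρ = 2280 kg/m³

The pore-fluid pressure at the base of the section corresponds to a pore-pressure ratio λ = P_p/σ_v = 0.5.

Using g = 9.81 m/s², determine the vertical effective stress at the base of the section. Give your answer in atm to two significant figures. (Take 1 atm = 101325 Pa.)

480 atm

Overburden (lithostatic) stress σ_v:
unconsolidated mud: 1890 kg/m³ × 9.81 m/s² × 530 m = 9.827×10^6 Pa = 9.827 MPa
shale: 2280 kg/m³ × 9.81 m/s² × 3900 m = 8.723×10^7 Pa = 87.23 MPa
Total = 9.827 + 87.23 = 97.057 MPa
Pore pressure P_p = λ·σ_v = 0.5 × 97.06 MPa = 48.53 MPa
Effective stress σ' = σ_v − P_p = 97.06 − 48.53 = 48.529 MPa = 478.94 atm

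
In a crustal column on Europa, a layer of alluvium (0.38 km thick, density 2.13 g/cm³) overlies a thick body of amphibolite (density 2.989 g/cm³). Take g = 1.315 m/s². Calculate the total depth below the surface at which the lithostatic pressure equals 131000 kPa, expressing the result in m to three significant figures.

Pressure at base of upper layers: 2130×1.315×380 = 1.064×10^6 Pa = 1064 kPa
Remaining pressure to be supplied by amphibolite: 1.310×10^8 − 1.064×10^6 = 1.299×10^8 Pa
Additional depth in amphibolite = 1.299×10^8 Pa / (2989 kg/m³ × 1.315 m/s²) = 33058 m
Total depth = 380 m + 33058 m = 33438 m

33400 m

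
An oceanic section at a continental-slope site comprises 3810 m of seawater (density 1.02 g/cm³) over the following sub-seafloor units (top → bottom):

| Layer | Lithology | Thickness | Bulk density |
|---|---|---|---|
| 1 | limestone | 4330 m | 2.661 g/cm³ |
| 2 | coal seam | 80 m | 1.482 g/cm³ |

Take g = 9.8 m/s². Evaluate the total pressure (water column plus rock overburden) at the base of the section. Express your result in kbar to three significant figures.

seawater: 1020 kg/m³ × 9.8 m/s² × 3810 m = 3.808×10^7 Pa = 0.3808 kbar
limestone: 2661 kg/m³ × 9.8 m/s² × 4330 m = 1.129×10^8 Pa = 1.129 kbar
coal seam: 1482 kg/m³ × 9.8 m/s² × 80 m = 1.162×10^6 Pa = 0.01162 kbar
Total = 0.3808 + 1.129 + 0.01162 = 1.5216 kbar

1.52 kbar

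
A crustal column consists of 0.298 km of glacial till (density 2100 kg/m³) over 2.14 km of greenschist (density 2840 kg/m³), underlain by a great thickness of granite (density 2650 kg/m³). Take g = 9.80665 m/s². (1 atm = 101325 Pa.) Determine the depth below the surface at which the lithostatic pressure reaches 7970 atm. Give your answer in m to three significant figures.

Pressure at base of upper layers: 2100×9.80665×298 + 2840×9.80665×2140 = 6.574×10^7 Pa = 648.8 atm
Remaining pressure to be supplied by granite: 8.076×10^8 − 6.574×10^7 = 7.418×10^8 Pa
Additional depth in granite = 7.418×10^8 Pa / (2650 kg/m³ × 9.80665 m/s²) = 28545 m
Total depth = 2438 m + 28545 m = 30983 m

31000 m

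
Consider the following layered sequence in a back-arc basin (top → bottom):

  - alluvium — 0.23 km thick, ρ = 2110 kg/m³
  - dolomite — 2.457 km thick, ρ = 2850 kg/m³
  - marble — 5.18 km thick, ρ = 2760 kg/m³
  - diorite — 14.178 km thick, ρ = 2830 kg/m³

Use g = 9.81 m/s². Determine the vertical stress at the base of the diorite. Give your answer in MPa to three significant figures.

607 MPa

alluvium: 2110 kg/m³ × 9.81 m/s² × 230 m = 4.761×10^6 Pa = 4.761 MPa
dolomite: 2850 kg/m³ × 9.81 m/s² × 2457 m = 6.869×10^7 Pa = 68.69 MPa
marble: 2760 kg/m³ × 9.81 m/s² × 5180 m = 1.403×10^8 Pa = 140.3 MPa
diorite: 2830 kg/m³ × 9.81 m/s² × 14178 m = 3.936×10^8 Pa = 393.6 MPa
Total = 4.761 + 68.69 + 140.3 + 393.6 = 607.32 MPa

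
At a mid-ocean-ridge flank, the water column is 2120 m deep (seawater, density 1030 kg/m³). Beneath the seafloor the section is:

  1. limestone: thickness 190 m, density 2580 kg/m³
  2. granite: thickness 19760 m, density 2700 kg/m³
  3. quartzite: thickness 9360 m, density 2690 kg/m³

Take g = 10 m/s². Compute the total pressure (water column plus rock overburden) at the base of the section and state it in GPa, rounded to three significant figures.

seawater: 1030 kg/m³ × 10 m/s² × 2120 m = 2.184×10^7 Pa = 0.02184 GPa
limestone: 2580 kg/m³ × 10 m/s² × 190 m = 4.902×10^6 Pa = 4.902×10^-3 GPa
granite: 2700 kg/m³ × 10 m/s² × 19760 m = 5.335×10^8 Pa = 0.5335 GPa
quartzite: 2690 kg/m³ × 10 m/s² × 9360 m = 2.518×10^8 Pa = 0.2518 GPa
Total = 0.02184 + 4.902×10^-3 + 0.5335 + 0.2518 = 0.81204 GPa

0.812 GPa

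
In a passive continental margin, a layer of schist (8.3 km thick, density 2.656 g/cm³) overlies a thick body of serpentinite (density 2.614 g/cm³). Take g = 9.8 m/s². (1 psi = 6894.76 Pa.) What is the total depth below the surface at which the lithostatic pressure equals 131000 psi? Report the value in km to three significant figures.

Pressure at base of upper layers: 2656×9.8×8300 = 2.160×10^8 Pa = 31334 psi
Remaining pressure to be supplied by serpentinite: 9.032×10^8 − 2.160×10^8 = 6.872×10^8 Pa
Additional depth in serpentinite = 6.872×10^8 Pa / (2614 kg/m³ × 9.8 m/s²) = 26825 m
Total depth = 8300 m + 26825 m = 35125 m
= 35.125 km

35.1 km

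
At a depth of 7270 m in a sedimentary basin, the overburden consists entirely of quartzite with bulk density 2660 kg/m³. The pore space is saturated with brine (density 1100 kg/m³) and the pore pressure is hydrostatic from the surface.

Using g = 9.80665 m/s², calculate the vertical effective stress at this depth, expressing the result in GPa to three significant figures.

Overburden (lithostatic) stress σ_v:
quartzite: 2660 kg/m³ × 9.80665 m/s² × 7270 m = 1.896×10^8 Pa = 189.6 MPa
Pore pressure P_p = 1100 kg/m³ × 9.80665 m/s² × 7270 m = 7.842×10^7 Pa = 78.42 MPa
Effective stress σ' = σ_v − P_p = 189.6 − 78.42 = 111.22 MPa = 0.11122 GPa

0.111 GPa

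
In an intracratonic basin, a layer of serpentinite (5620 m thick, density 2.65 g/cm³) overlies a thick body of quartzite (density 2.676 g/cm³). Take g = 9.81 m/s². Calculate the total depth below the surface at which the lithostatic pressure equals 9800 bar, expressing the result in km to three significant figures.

Pressure at base of upper layers: 2650×9.81×5620 = 1.461×10^8 Pa = 1461 bar
Remaining pressure to be supplied by quartzite: 9.800×10^8 − 1.461×10^8 = 8.339×10^8 Pa
Additional depth in quartzite = 8.339×10^8 Pa / (2676 kg/m³ × 9.81 m/s²) = 31766 m
Total depth = 5620 m + 31766 m = 37386 m
= 37.386 km

37.4 km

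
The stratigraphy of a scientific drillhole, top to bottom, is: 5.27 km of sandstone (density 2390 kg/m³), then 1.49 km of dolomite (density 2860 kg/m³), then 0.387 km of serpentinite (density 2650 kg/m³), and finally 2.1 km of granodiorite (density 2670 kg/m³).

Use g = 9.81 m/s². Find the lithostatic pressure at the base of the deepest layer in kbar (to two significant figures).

sandstone: 2390 kg/m³ × 9.81 m/s² × 5270 m = 1.236×10^8 Pa = 1.236 kbar
dolomite: 2860 kg/m³ × 9.81 m/s² × 1490 m = 4.180×10^7 Pa = 0.4180 kbar
serpentinite: 2650 kg/m³ × 9.81 m/s² × 387 m = 1.006×10^7 Pa = 0.1006 kbar
granodiorite: 2670 kg/m³ × 9.81 m/s² × 2100 m = 5.500×10^7 Pa = 0.5500 kbar
Total = 1.236 + 0.4180 + 0.1006 + 0.5500 = 2.3043 kbar

2.3 kbar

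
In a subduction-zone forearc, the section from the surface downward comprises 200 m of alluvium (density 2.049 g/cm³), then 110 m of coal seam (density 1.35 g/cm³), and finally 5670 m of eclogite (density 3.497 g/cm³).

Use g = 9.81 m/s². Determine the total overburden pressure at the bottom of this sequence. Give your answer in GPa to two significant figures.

0.20 GPa

alluvium: 2049 kg/m³ × 9.81 m/s² × 200 m = 4.020×10^6 Pa = 4.020×10^-3 GPa
coal seam: 1350 kg/m³ × 9.81 m/s² × 110 m = 1.457×10^6 Pa = 1.457×10^-3 GPa
eclogite: 3497 kg/m³ × 9.81 m/s² × 5670 m = 1.945×10^8 Pa = 0.1945 GPa
Total = 4.020×10^-3 + 1.457×10^-3 + 0.1945 = 0.19999 GPa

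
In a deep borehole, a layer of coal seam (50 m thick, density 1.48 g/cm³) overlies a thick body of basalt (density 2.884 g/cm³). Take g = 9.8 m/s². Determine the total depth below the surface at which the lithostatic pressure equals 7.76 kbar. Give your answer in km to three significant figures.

Pressure at base of upper layers: 1480×9.8×50 = 7.252×10^5 Pa = 7.252×10^-3 kbar
Remaining pressure to be supplied by basalt: 7.760×10^8 − 7.252×10^5 = 7.753×10^8 Pa
Additional depth in basalt = 7.753×10^8 Pa / (2884 kg/m³ × 9.8 m/s²) = 27431 m
Total depth = 50 m + 27431 m = 27481 m
= 27.481 km

27.5 km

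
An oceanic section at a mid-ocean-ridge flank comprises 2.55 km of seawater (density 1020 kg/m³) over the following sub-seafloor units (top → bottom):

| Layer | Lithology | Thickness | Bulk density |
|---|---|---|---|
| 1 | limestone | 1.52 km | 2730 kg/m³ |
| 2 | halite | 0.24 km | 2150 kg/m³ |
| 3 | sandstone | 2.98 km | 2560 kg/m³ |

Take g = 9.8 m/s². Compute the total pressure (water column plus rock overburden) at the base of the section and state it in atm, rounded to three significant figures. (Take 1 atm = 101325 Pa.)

1440 atm

seawater: 1020 kg/m³ × 9.8 m/s² × 2550 m = 2.549×10^7 Pa = 251.6 atm
limestone: 2730 kg/m³ × 9.8 m/s² × 1520 m = 4.067×10^7 Pa = 401.3 atm
halite: 2150 kg/m³ × 9.8 m/s² × 240 m = 5.057×10^6 Pa = 49.91 atm
sandstone: 2560 kg/m³ × 9.8 m/s² × 2980 m = 7.476×10^7 Pa = 737.8 atm
Total = 251.6 + 401.3 + 49.91 + 737.8 = 1440.7 atm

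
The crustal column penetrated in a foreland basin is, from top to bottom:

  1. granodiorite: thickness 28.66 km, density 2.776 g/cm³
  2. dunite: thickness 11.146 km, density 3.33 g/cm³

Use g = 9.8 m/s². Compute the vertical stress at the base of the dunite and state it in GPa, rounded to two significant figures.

granodiorite: 2776 kg/m³ × 9.8 m/s² × 28660 m = 7.797×10^8 Pa = 0.7797 GPa
dunite: 3330 kg/m³ × 9.8 m/s² × 11146 m = 3.637×10^8 Pa = 0.3637 GPa
Total = 0.7797 + 0.3637 = 1.1434 GPa

1.1 GPa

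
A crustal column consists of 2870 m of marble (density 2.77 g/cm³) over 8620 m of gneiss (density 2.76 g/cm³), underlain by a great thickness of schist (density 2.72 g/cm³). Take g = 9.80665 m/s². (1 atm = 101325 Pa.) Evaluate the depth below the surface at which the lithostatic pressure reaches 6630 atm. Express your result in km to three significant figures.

25.0 km

Pressure at base of upper layers: 2770×9.80665×2870 + 2760×9.80665×8620 = 3.113×10^8 Pa = 3072 atm
Remaining pressure to be supplied by schist: 6.718×10^8 − 3.113×10^8 = 3.605×10^8 Pa
Additional depth in schist = 3.605×10^8 Pa / (2720 kg/m³ × 9.80665 m/s²) = 13515 m
Total depth = 11490 m + 13515 m = 25005 m
= 25.005 km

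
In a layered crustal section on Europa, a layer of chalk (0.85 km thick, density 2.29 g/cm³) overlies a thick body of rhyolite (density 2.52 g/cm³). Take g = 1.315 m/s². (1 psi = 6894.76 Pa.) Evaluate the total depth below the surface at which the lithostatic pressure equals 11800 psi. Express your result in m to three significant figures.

Pressure at base of upper layers: 2290×1.315×850 = 2.560×10^6 Pa = 371.2 psi
Remaining pressure to be supplied by rhyolite: 8.136×10^7 − 2.560×10^6 = 7.880×10^7 Pa
Additional depth in rhyolite = 7.880×10^7 Pa / (2520 kg/m³ × 1.315 m/s²) = 23779 m
Total depth = 850 m + 23779 m = 24629 m

24600 m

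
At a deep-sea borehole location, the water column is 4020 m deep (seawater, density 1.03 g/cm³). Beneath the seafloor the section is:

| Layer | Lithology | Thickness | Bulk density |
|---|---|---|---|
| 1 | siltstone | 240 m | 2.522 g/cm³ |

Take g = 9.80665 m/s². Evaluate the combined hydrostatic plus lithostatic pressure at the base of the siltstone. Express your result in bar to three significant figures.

seawater: 1030 kg/m³ × 9.80665 m/s² × 4020 m = 4.061×10^7 Pa = 406.1 bar
siltstone: 2522 kg/m³ × 9.80665 m/s² × 240 m = 5.936×10^6 Pa = 59.36 bar
Total = 406.1 + 59.36 = 465.41 bar

465 bar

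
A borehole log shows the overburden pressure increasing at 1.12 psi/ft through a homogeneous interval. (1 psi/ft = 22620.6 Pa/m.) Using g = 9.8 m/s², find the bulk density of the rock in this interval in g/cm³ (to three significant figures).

2.59 g/cm³

ρ = (dP/dz)/g = 1.12 psi/ft / 9.8 m/s² = 25335 Pa/m / 9.8 m/s² = 2585.2 kg/m³
= 2.585 g/cm³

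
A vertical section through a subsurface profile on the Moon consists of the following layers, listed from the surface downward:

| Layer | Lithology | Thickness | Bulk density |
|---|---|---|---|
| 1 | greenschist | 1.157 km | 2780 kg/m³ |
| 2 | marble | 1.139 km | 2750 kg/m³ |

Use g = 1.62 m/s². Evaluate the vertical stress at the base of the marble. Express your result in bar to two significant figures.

100 bar

greenschist: 2780 kg/m³ × 1.62 m/s² × 1157 m = 5.211×10^6 Pa = 52.11 bar
marble: 2750 kg/m³ × 1.62 m/s² × 1139 m = 5.074×10^6 Pa = 50.74 bar
Total = 52.11 + 50.74 = 102.85 bar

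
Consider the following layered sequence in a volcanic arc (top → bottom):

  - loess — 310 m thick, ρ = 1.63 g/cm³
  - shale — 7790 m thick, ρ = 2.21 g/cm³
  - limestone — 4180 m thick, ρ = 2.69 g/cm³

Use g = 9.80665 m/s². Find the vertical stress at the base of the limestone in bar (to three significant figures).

2840 bar

loess: 1630 kg/m³ × 9.80665 m/s² × 310 m = 4.955×10^6 Pa = 49.55 bar
shale: 2210 kg/m³ × 9.80665 m/s² × 7790 m = 1.688×10^8 Pa = 1688 bar
limestone: 2690 kg/m³ × 9.80665 m/s² × 4180 m = 1.103×10^8 Pa = 1103 bar
Total = 49.55 + 1688 + 1103 = 2840.5 bar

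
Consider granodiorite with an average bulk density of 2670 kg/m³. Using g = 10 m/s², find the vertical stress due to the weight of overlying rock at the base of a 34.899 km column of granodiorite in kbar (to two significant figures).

9.3 kbar

granodiorite: 2670 kg/m³ × 10 m/s² × 34899 m = 9.318×10^8 Pa = 9.318 kbar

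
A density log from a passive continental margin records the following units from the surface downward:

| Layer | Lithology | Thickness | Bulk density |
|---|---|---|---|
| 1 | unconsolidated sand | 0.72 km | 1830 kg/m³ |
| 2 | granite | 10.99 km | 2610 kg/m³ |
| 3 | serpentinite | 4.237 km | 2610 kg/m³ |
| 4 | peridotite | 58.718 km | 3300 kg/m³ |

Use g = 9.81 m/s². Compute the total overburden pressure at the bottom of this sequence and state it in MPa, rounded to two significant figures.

2300 MPa

unconsolidated sand: 1830 kg/m³ × 9.81 m/s² × 720 m = 1.293×10^7 Pa = 12.93 MPa
granite: 2610 kg/m³ × 9.81 m/s² × 10990 m = 2.814×10^8 Pa = 281.4 MPa
serpentinite: 2610 kg/m³ × 9.81 m/s² × 4237 m = 1.085×10^8 Pa = 108.5 MPa
peridotite: 3300 kg/m³ × 9.81 m/s² × 58718 m = 1.901×10^9 Pa = 1901 MPa
Total = 12.93 + 281.4 + 108.5 + 1901 = 2303.7 MPa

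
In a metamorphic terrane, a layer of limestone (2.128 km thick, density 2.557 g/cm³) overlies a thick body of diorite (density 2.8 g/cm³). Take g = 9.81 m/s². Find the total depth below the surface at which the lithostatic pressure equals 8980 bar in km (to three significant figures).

32.9 km

Pressure at base of upper layers: 2557×9.81×2128 = 5.338×10^7 Pa = 533.8 bar
Remaining pressure to be supplied by diorite: 8.980×10^8 − 5.338×10^7 = 8.446×10^8 Pa
Additional depth in diorite = 8.446×10^8 Pa / (2800 kg/m³ × 9.81 m/s²) = 30749 m
Total depth = 2128 m + 30749 m = 32877 m
= 32.877 km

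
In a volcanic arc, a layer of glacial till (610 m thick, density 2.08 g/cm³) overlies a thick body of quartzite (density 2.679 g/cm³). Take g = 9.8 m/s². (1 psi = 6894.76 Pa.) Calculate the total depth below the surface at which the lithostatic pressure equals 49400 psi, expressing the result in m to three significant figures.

13100 m

Pressure at base of upper layers: 2080×9.8×610 = 1.243×10^7 Pa = 1803 psi
Remaining pressure to be supplied by quartzite: 3.406×10^8 − 1.243×10^7 = 3.282×10^8 Pa
Additional depth in quartzite = 3.282×10^8 Pa / (2679 kg/m³ × 9.8 m/s²) = 12500 m
Total depth = 610 m + 12500 m = 13110 m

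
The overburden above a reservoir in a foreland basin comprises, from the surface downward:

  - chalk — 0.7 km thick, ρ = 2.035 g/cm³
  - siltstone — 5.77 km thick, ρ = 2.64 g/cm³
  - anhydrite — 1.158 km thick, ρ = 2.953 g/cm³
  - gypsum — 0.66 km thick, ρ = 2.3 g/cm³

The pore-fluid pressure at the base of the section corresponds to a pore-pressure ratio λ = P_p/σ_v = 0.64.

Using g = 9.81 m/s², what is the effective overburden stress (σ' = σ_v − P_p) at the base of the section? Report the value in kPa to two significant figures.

76000 kPa

Overburden (lithostatic) stress σ_v:
chalk: 2035 kg/m³ × 9.81 m/s² × 700 m = 1.397×10^7 Pa = 13.97 MPa
siltstone: 2640 kg/m³ × 9.81 m/s² × 5770 m = 1.494×10^8 Pa = 149.4 MPa
anhydrite: 2953 kg/m³ × 9.81 m/s² × 1158 m = 3.355×10^7 Pa = 33.55 MPa
gypsum: 2300 kg/m³ × 9.81 m/s² × 660 m = 1.489×10^7 Pa = 14.89 MPa
Total = 13.97 + 149.4 + 33.55 + 14.89 = 211.85 MPa
Pore pressure P_p = λ·σ_v = 0.64 × 211.8 MPa = 135.6 MPa
Effective stress σ' = σ_v − P_p = 211.8 − 135.6 = 76.264 MPa = 76264 kPa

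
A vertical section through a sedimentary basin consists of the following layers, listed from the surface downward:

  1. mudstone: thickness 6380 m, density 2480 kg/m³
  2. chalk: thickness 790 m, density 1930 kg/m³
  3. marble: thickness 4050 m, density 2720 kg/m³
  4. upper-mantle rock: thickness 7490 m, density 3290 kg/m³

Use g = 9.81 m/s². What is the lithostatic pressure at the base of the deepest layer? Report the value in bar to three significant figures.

mudstone: 2480 kg/m³ × 9.81 m/s² × 6380 m = 1.552×10^8 Pa = 1552 bar
chalk: 1930 kg/m³ × 9.81 m/s² × 790 m = 1.496×10^7 Pa = 149.6 bar
marble: 2720 kg/m³ × 9.81 m/s² × 4050 m = 1.081×10^8 Pa = 1081 bar
upper-mantle rock: 3290 kg/m³ × 9.81 m/s² × 7490 m = 2.417×10^8 Pa = 2417 bar
Total = 1552 + 149.6 + 1081 + 2417 = 5199.8 bar

5200 bar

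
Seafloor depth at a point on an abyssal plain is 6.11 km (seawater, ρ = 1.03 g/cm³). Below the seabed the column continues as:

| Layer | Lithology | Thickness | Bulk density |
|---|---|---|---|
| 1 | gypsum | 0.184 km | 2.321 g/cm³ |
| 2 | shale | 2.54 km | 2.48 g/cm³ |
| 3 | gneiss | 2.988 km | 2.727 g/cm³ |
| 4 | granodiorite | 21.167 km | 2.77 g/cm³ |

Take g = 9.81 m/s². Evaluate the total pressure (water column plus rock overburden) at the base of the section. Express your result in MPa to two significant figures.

780 MPa

seawater: 1030 kg/m³ × 9.81 m/s² × 6110 m = 6.174×10^7 Pa = 61.74 MPa
gypsum: 2321 kg/m³ × 9.81 m/s² × 184 m = 4.189×10^6 Pa = 4.189 MPa
shale: 2480 kg/m³ × 9.81 m/s² × 2540 m = 6.180×10^7 Pa = 61.80 MPa
gneiss: 2727 kg/m³ × 9.81 m/s² × 2988 m = 7.993×10^7 Pa = 79.93 MPa
granodiorite: 2770 kg/m³ × 9.81 m/s² × 21167 m = 5.752×10^8 Pa = 575.2 MPa
Total = 61.74 + 4.189 + 61.80 + 79.93 + 575.2 = 782.84 MPa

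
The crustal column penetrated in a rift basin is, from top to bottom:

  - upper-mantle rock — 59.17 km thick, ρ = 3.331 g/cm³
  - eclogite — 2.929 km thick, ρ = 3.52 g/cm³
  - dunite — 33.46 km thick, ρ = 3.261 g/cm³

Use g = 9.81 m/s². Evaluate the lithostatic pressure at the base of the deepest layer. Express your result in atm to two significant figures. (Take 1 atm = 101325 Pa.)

upper-mantle rock: 3331 kg/m³ × 9.81 m/s² × 59170 m = 1.934×10^9 Pa = 19082 atm
eclogite: 3520 kg/m³ × 9.81 m/s² × 2929 m = 1.011×10^8 Pa = 998.2 atm
dunite: 3261 kg/m³ × 9.81 m/s² × 33460 m = 1.070×10^9 Pa = 10564 atm
Total = 19082 + 998.2 + 10564 = 30644 atm

31000 atm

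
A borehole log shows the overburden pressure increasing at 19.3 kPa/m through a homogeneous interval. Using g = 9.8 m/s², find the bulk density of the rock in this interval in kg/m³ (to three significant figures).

1970 kg/m³

ρ = (dP/dz)/g = 19.3 kPa/m / 9.8 m/s² = 19300 Pa/m / 9.8 m/s² = 1969.4 kg/m³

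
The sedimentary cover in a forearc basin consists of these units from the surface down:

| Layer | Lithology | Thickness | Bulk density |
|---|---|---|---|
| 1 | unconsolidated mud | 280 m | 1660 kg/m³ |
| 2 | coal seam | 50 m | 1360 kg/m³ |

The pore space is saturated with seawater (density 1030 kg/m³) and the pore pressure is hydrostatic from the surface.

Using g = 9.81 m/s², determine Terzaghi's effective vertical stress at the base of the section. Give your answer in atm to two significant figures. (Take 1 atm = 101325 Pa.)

19 atm

Overburden (lithostatic) stress σ_v:
unconsolidated mud: 1660 kg/m³ × 9.81 m/s² × 280 m = 4.560×10^6 Pa = 4.560 MPa
coal seam: 1360 kg/m³ × 9.81 m/s² × 50 m = 6.671×10^5 Pa = 0.6671 MPa
Total = 4.560 + 0.6671 = 5.2268 MPa
Pore pressure P_p = 1030 kg/m³ × 9.81 m/s² × 330 m = 3.334×10^6 Pa = 3.334 MPa
Effective stress σ' = σ_v − P_p = 5.227 − 3.334 = 1.8923 MPa = 18.676 atm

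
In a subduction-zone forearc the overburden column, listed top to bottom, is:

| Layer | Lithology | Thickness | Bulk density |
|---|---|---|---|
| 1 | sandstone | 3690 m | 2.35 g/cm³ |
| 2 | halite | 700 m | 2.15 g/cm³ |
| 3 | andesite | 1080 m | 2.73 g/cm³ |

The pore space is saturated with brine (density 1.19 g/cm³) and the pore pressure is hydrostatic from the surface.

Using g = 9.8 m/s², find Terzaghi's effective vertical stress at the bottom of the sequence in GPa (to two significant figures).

Overburden (lithostatic) stress σ_v:
sandstone: 2350 kg/m³ × 9.8 m/s² × 3690 m = 8.498×10^7 Pa = 84.98 MPa
halite: 2150 kg/m³ × 9.8 m/s² × 700 m = 1.475×10^7 Pa = 14.75 MPa
andesite: 2730 kg/m³ × 9.8 m/s² × 1080 m = 2.889×10^7 Pa = 28.89 MPa
Total = 84.98 + 14.75 + 28.89 = 128.62 MPa
Pore pressure P_p = 1190 kg/m³ × 9.8 m/s² × 5470 m = 6.379×10^7 Pa = 63.79 MPa
Effective stress σ' = σ_v − P_p = 128.6 − 63.79 = 64.833 MPa = 0.064833 GPa

0.065 GPa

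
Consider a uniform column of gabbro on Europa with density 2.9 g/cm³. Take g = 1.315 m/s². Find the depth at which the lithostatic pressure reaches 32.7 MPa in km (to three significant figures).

h = P/(ρg) = 32.7 MPa / (2900 kg/m³ × 1.315 m/s²) = 3.270×10^7 Pa / 3813.5 Pa/m = 8574.8 m
= 8.5748 km

8.57 km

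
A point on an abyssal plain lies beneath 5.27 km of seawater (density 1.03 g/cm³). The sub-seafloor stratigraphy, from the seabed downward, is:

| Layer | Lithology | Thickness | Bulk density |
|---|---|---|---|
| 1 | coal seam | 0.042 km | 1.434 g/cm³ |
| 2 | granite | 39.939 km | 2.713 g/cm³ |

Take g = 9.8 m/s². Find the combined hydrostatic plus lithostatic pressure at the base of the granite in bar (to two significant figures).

11000 bar

seawater: 1030 kg/m³ × 9.8 m/s² × 5270 m = 5.320×10^7 Pa = 532.0 bar
coal seam: 1434 kg/m³ × 9.8 m/s² × 42 m = 5.902×10^5 Pa = 5.902 bar
granite: 2713 kg/m³ × 9.8 m/s² × 39939 m = 1.062×10^9 Pa = 10619 bar
Total = 532.0 + 5.902 + 10619 = 11157 bar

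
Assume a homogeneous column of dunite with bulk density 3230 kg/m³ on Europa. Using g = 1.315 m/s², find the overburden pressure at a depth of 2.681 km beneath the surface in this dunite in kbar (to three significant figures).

dunite: 3230 kg/m³ × 1.315 m/s² × 2681 m = 1.139×10^7 Pa = 0.1139 kbar

0.114 kbar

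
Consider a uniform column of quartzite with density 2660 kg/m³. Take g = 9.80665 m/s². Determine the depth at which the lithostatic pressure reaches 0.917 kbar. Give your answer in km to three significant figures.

h = P/(ρg) = 0.917 kbar / (2660 kg/m³ × 9.80665 m/s²) = 9.170×10^7 Pa / 26086 Pa/m = 3515.3 m
= 3.5153 km

3.52 km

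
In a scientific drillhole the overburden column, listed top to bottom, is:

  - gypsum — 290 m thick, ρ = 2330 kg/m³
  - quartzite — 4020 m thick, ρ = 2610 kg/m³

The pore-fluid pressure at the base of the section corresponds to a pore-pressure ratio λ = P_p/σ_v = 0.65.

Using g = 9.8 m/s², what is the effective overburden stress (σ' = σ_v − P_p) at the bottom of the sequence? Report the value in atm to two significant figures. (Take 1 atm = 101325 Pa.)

Overburden (lithostatic) stress σ_v:
gypsum: 2330 kg/m³ × 9.8 m/s² × 290 m = 6.622×10^6 Pa = 6.622 MPa
quartzite: 2610 kg/m³ × 9.8 m/s² × 4020 m = 1.028×10^8 Pa = 102.8 MPa
Total = 6.622 + 102.8 = 109.45 MPa
Pore pressure P_p = λ·σ_v = 0.65 × 109.4 MPa = 71.14 MPa
Effective stress σ' = σ_v − P_p = 109.4 − 71.14 = 38.306 MPa = 378.05 atm

380 atm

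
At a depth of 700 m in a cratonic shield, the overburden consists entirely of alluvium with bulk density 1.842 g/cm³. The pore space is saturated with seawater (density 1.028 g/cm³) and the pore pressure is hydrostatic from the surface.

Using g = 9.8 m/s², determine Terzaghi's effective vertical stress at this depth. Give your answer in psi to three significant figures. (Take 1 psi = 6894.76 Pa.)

Overburden (lithostatic) stress σ_v:
alluvium: 1842 kg/m³ × 9.8 m/s² × 700 m = 1.264×10^7 Pa = 12.64 MPa
Pore pressure P_p = 1028 kg/m³ × 9.8 m/s² × 700 m = 7.052×10^6 Pa = 7.052 MPa
Effective stress σ' = σ_v − P_p = 12.64 − 7.052 = 5.5840 MPa = 809.90 psi

810 psi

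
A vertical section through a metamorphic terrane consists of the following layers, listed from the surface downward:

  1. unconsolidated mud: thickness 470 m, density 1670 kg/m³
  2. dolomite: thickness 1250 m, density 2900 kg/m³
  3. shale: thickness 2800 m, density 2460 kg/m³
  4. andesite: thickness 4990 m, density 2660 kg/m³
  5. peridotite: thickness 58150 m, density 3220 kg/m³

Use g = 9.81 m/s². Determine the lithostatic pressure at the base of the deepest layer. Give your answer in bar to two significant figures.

unconsolidated mud: 1670 kg/m³ × 9.81 m/s² × 470 m = 7.700×10^6 Pa = 77.00 bar
dolomite: 2900 kg/m³ × 9.81 m/s² × 1250 m = 3.556×10^7 Pa = 355.6 bar
shale: 2460 kg/m³ × 9.81 m/s² × 2800 m = 6.757×10^7 Pa = 675.7 bar
andesite: 2660 kg/m³ × 9.81 m/s² × 4990 m = 1.302×10^8 Pa = 1302 bar
peridotite: 3220 kg/m³ × 9.81 m/s² × 58150 m = 1.837×10^9 Pa = 18369 bar
Total = 77.00 + 355.6 + 675.7 + 1302 + 18369 = 20779 bar

21000 bar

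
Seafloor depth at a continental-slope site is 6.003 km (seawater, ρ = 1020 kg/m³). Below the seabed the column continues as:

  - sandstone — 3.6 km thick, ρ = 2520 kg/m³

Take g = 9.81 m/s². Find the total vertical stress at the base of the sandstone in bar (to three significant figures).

seawater: 1020 kg/m³ × 9.81 m/s² × 6003 m = 6.007×10^7 Pa = 600.7 bar
sandstone: 2520 kg/m³ × 9.81 m/s² × 3600 m = 8.900×10^7 Pa = 890.0 bar
Total = 600.7 + 890.0 = 1490.6 bar

1490 bar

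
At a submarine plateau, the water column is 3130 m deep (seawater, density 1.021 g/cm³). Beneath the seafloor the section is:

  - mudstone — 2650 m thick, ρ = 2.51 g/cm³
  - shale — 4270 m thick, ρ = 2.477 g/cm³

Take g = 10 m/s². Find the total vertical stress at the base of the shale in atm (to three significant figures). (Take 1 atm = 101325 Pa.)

2020 atm

seawater: 1021 kg/m³ × 10 m/s² × 3130 m = 3.196×10^7 Pa = 315.4 atm
mudstone: 2510 kg/m³ × 10 m/s² × 2650 m = 6.652×10^7 Pa = 656.5 atm
shale: 2477 kg/m³ × 10 m/s² × 4270 m = 1.058×10^8 Pa = 1044 atm
Total = 315.4 + 656.5 + 1044 = 2015.7 atm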